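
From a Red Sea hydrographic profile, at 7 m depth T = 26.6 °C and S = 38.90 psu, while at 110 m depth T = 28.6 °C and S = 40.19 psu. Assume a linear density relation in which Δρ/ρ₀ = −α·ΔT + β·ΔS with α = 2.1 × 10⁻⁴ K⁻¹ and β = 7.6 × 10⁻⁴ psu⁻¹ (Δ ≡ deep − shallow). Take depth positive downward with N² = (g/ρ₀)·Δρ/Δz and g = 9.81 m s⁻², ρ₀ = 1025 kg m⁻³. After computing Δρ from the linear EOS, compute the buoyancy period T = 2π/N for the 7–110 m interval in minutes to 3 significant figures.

ΔT = +2.0 K, ΔS = +1.29 psu (deep − shallow).
Δρ/ρ₀ = −αΔT + βΔS = -4.20 × 10⁻⁴ + 9.804 × 10⁻⁴ = 5.604 × 10⁻⁴, so Δρ ≈ 0.5744 kg m⁻³.
N² = (g/ρ₀)·Δρ/Δz = g·(Δρ/ρ₀)/Δz = 9.81 × 5.604 × 10⁻⁴ / 103 = 5.3374 × 10⁻⁵ s⁻².
N = √(5.3374 × 10⁻⁵) = 7.3058 × 10⁻³ rad s⁻¹ → T = 2π/N = 860.03 s = 14.334 min ≈ 14.3 min.

14.3 min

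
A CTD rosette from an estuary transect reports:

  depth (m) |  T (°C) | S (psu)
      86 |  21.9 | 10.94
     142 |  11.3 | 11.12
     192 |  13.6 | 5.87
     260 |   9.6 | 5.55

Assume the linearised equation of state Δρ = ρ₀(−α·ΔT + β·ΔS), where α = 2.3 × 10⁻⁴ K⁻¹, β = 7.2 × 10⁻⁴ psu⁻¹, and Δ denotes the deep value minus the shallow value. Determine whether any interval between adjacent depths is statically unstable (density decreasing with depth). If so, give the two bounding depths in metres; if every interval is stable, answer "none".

Evaluate Δρ/ρ₀ = −αΔT + βΔS across each adjacent pair:
  86–142 m: −αΔT+βΔS = −(2.3 × 10⁻⁴)(-10.6)+(7.2 × 10⁻⁴)(+0.18) = 2.6 × 10⁻³ → stable
  142–192 m: −αΔT+βΔS = −(2.3 × 10⁻⁴)(+2.3)+(7.2 × 10⁻⁴)(-5.25) = -4.3 × 10⁻³ → UNSTABLE
  192–260 m: −αΔT+βΔS = −(2.3 × 10⁻⁴)(-4.0)+(7.2 × 10⁻⁴)(-0.32) = 6.9 × 10⁻⁴ → stable
The 142–192 m interval has Δρ < 0: lighter water underlies denser water.

142–192 m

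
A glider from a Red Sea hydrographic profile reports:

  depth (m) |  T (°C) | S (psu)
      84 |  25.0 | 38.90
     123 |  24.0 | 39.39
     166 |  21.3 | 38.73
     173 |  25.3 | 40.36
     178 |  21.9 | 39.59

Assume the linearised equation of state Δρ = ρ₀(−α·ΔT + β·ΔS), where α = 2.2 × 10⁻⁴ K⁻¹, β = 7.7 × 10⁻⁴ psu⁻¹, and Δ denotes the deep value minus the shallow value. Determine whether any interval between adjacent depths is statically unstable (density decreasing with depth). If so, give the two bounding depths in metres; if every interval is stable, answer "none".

none

Evaluate Δρ/ρ₀ = −αΔT + βΔS across each adjacent pair:
  84–123 m: −αΔT+βΔS = −(2.2 × 10⁻⁴)(-1.0)+(7.7 × 10⁻⁴)(+0.49) = 6.0 × 10⁻⁴ → stable
  123–166 m: −αΔT+βΔS = −(2.2 × 10⁻⁴)(-2.7)+(7.7 × 10⁻⁴)(-0.66) = 8.6 × 10⁻⁵ → stable
  166–173 m: −αΔT+βΔS = −(2.2 × 10⁻⁴)(+4.0)+(7.7 × 10⁻⁴)(+1.63) = 3.8 × 10⁻⁴ → stable
  173–178 m: −αΔT+βΔS = −(2.2 × 10⁻⁴)(-3.4)+(7.7 × 10⁻⁴)(-0.77) = 1.6 × 10⁻⁴ → stable
Every interval has Δρ > 0: the column is stably stratified throughout.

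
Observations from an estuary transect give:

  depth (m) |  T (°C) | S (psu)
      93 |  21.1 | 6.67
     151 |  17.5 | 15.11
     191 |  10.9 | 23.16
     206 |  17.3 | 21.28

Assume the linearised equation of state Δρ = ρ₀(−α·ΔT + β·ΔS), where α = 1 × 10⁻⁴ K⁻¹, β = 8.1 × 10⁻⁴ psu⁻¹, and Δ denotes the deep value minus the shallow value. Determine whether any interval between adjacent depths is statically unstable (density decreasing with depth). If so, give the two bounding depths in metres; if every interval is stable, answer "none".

Evaluate Δρ/ρ₀ = −αΔT + βΔS across each adjacent pair:
  93–151 m: −αΔT+βΔS = −(1 × 10⁻⁴)(-3.6)+(8.1 × 10⁻⁴)(+8.44) = 7.2 × 10⁻³ → stable
  151–191 m: −αΔT+βΔS = −(1 × 10⁻⁴)(-6.6)+(8.1 × 10⁻⁴)(+8.05) = 7.2 × 10⁻³ → stable
  191–206 m: −αΔT+βΔS = −(1 × 10⁻⁴)(+6.4)+(8.1 × 10⁻⁴)(-1.88) = -2.2 × 10⁻³ → UNSTABLE
The 191–206 m interval has Δρ < 0: lighter water underlies denser water.

191–206 m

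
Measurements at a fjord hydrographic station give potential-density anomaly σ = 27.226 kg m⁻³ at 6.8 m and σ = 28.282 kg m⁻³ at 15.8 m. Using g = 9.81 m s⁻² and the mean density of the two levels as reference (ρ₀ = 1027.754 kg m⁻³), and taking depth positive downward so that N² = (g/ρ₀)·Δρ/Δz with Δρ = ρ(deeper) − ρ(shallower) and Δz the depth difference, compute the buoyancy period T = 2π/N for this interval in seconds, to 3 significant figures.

Δρ = 1028.282 − 1027.226 = 1.056 kg m⁻³ over Δz = 15.8 − 6.8 = 9 m.
N² = (9.81/1027.754) × (1.056/9) = 1.1200 × 10⁻³ s⁻².
N = √(1.1200 × 10⁻³) = 0.033466 rad s⁻¹, so T = 2π/N = 187.75 s ≈ 188 s.

188 s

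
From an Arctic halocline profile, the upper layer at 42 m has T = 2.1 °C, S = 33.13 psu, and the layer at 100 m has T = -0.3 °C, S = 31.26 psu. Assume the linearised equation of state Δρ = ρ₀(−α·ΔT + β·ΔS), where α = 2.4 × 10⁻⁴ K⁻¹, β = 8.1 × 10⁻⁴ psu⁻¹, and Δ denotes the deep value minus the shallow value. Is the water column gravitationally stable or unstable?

unstable

ΔT = -0.3 − 2.1 = -2.4 K and ΔS = 31.26 − 33.13 = -1.87 psu (deep − shallow).
−αΔT = 5.76 × 10⁻⁴; βΔS = -1.5147 × 10⁻³; sum Δρ/ρ₀ = -9.387 × 10⁻⁴.
Δρ/ρ₀ < 0, so Δρ < 0: deeper water is lighter → statically unstable; the column would overturn.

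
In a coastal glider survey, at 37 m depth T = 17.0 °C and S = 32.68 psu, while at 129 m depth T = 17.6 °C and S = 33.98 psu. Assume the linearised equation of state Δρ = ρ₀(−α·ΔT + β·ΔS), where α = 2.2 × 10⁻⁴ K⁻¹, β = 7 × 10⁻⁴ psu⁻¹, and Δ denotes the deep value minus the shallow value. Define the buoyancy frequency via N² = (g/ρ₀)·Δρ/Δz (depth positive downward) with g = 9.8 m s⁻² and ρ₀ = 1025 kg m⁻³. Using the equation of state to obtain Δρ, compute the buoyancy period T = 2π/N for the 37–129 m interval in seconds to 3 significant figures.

ΔT = +0.6 K, ΔS = +1.30 psu (deep − shallow).
Δρ/ρ₀ = −αΔT + βΔS = -1.32 × 10⁻⁴ + 9.10 × 10⁻⁴ = 7.78 × 10⁻⁴, so Δρ ≈ 0.7974 kg m⁻³.
N² = (g/ρ₀)·Δρ/Δz = g·(Δρ/ρ₀)/Δz = 9.8 × 7.78 × 10⁻⁴ / 92 = 8.2874 × 10⁻⁵ s⁻².
N = √(8.2874 × 10⁻⁵) = 9.1035 × 10⁻³ rad s⁻¹ → T = 2π/N = 690.19 s ≈ 690 s.

690 s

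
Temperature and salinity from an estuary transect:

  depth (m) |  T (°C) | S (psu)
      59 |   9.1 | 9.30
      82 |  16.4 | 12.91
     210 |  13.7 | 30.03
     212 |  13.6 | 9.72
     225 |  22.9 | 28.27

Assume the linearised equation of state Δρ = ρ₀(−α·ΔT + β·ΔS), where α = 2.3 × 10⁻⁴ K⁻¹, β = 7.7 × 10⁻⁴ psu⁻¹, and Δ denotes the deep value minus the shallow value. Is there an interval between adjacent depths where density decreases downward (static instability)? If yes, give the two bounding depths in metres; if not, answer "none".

210–212 m

Evaluate Δρ/ρ₀ = −αΔT + βΔS across each adjacent pair:
  59–82 m: −αΔT+βΔS = −(2.3 × 10⁻⁴)(+7.3)+(7.7 × 10⁻⁴)(+3.61) = 1.1 × 10⁻³ → stable
  82–210 m: −αΔT+βΔS = −(2.3 × 10⁻⁴)(-2.7)+(7.7 × 10⁻⁴)(+17.12) = 0.014 → stable
  210–212 m: −αΔT+βΔS = −(2.3 × 10⁻⁴)(-0.1)+(7.7 × 10⁻⁴)(-20.31) = -0.016 → UNSTABLE
  212–225 m: −αΔT+βΔS = −(2.3 × 10⁻⁴)(+9.3)+(7.7 × 10⁻⁴)(+18.55) = 0.012 → stable
The 210–212 m interval has Δρ < 0: lighter water underlies denser water.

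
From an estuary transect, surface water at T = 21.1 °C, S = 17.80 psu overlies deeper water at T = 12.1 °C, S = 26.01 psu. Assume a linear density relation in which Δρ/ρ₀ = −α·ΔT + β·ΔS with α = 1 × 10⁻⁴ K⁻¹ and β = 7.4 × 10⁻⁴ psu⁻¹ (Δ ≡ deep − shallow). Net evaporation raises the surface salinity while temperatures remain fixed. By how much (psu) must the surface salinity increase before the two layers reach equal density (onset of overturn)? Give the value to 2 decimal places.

Neutral buoyancy requires −α(T_deep − T_surf) + β(S_deep − S_surf′) = 0.
S_surf′ = S_deep − (α/β)·ΔT = 26.01 − (1 × 10⁻⁴/7.4 × 10⁻⁴)·(-9.0) = 27.2262 psu.
Increase required: 27.2262 − 17.80 = 9.4262 psu.

9.43 psu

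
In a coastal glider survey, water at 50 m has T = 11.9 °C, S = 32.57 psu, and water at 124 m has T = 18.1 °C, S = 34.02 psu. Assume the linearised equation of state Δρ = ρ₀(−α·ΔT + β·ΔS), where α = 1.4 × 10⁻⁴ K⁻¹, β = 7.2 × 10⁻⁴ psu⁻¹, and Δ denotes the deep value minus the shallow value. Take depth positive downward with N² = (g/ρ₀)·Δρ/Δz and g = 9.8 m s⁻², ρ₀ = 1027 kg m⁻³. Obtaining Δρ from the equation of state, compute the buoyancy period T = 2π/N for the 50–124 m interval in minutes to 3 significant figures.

ΔT = +6.2 K, ΔS = +1.45 psu (deep − shallow).
Δρ/ρ₀ = −αΔT + βΔS = -8.68 × 10⁻⁴ + 1.044 × 10⁻³ = 1.76 × 10⁻⁴, so Δρ ≈ 0.1808 kg m⁻³.
N² = (g/ρ₀)·Δρ/Δz = g·(Δρ/ρ₀)/Δz = 9.8 × 1.76 × 10⁻⁴ / 74 = 2.3308 × 10⁻⁵ s⁻².
N = √(2.3308 × 10⁻⁵) = 4.8278 × 10⁻³ rad s⁻¹ → T = 2π/N = 1.3015 × 10³ s = 21.692 min ≈ 21.7 min.

21.7 min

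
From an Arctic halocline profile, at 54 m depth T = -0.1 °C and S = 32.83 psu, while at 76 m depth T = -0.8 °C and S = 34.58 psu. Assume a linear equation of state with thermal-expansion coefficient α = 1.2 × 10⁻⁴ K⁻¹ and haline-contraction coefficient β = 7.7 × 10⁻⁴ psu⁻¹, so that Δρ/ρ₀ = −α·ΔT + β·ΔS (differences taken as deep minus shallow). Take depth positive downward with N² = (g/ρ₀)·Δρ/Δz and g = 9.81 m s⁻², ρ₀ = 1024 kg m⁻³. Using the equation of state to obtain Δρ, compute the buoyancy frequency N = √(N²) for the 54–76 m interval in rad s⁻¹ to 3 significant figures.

0.0253 rad s⁻¹

ΔT = -0.7 K, ΔS = +1.75 psu (deep − shallow).
Δρ/ρ₀ = −αΔT + βΔS = 8.40 × 10⁻⁵ + 1.3475 × 10⁻³ = 1.4315 × 10⁻³, so Δρ ≈ 1.466 kg m⁻³.
N² = (g/ρ₀)·Δρ/Δz = g·(Δρ/ρ₀)/Δz = 9.81 × 1.4315 × 10⁻³ / 22 = 6.3832 × 10⁻⁴ s⁻².
N = √(6.3832 × 10⁻⁴) = 0.025265 rad s⁻¹ ≈ 0.0253 rad s⁻¹.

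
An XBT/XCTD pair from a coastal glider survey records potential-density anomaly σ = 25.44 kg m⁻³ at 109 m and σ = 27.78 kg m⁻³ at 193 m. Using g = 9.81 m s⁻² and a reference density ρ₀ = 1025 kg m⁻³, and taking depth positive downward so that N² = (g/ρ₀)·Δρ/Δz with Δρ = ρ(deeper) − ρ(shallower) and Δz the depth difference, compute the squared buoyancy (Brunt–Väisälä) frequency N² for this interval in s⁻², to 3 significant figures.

2.67 × 10⁻⁴ s⁻²

Δρ = 1027.78 − 1025.44 = 2.34 kg m⁻³ over Δz = 193 − 109 = 84 m.
N² = (9.81/1025) × (2.34/84) = 2.6661 × 10⁻⁴ s⁻² ≈ 2.67 × 10⁻⁴ s⁻².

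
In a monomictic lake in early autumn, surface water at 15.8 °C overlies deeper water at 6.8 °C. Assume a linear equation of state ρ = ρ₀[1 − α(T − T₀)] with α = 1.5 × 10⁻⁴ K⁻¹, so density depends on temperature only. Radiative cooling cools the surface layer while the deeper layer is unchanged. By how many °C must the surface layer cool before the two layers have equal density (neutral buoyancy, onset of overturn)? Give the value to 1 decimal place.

9.0 °C

With temperature the only control, equal density requires T_surf′ = T_deep.
T_surf′ = 6.8 °C.
Cooling required: 15.8 − 6.8 = 9.0 °C.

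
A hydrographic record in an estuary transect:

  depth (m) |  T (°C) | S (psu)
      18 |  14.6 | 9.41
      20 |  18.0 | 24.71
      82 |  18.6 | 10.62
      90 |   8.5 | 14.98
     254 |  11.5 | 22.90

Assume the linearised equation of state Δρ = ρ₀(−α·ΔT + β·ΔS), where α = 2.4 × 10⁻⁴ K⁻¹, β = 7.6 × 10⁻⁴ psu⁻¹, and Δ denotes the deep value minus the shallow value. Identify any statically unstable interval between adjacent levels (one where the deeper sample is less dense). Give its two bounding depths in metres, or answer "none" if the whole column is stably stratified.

20–82 m

Evaluate Δρ/ρ₀ = −αΔT + βΔS across each adjacent pair:
  18–20 m: −αΔT+βΔS = −(2.4 × 10⁻⁴)(+3.4)+(7.6 × 10⁻⁴)(+15.30) = 0.011 → stable
  20–82 m: −αΔT+βΔS = −(2.4 × 10⁻⁴)(+0.6)+(7.6 × 10⁻⁴)(-14.09) = -0.011 → UNSTABLE
  82–90 m: −αΔT+βΔS = −(2.4 × 10⁻⁴)(-10.1)+(7.6 × 10⁻⁴)(+4.36) = 5.7 × 10⁻³ → stable
  90–254 m: −αΔT+βΔS = −(2.4 × 10⁻⁴)(+3.0)+(7.6 × 10⁻⁴)(+7.92) = 5.3 × 10⁻³ → stable
The 20–82 m interval has Δρ < 0: lighter water underlies denser water.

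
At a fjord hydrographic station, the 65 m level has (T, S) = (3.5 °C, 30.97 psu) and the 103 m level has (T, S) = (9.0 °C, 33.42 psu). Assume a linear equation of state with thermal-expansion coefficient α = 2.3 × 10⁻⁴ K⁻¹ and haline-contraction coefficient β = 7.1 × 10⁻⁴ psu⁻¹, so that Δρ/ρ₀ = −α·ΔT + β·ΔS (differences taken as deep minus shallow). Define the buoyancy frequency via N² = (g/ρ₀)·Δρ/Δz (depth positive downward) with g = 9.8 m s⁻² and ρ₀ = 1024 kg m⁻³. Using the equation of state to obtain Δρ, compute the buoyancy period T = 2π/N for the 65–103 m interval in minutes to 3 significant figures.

ΔT = +5.5 K, ΔS = +2.45 psu (deep − shallow).
Δρ/ρ₀ = −αΔT + βΔS = -1.265 × 10⁻³ + 1.7395 × 10⁻³ = 4.745 × 10⁻⁴, so Δρ ≈ 0.4859 kg m⁻³.
N² = (g/ρ₀)·Δρ/Δz = g·(Δρ/ρ₀)/Δz = 9.8 × 4.745 × 10⁻⁴ / 38 = 1.2237 × 10⁻⁴ s⁻².
N = √(1.2237 × 10⁻⁴) = 0.011062 rad s⁻¹ → T = 2π/N = 568.00 s = 9.4667 min ≈ 9.47 min.

9.47 min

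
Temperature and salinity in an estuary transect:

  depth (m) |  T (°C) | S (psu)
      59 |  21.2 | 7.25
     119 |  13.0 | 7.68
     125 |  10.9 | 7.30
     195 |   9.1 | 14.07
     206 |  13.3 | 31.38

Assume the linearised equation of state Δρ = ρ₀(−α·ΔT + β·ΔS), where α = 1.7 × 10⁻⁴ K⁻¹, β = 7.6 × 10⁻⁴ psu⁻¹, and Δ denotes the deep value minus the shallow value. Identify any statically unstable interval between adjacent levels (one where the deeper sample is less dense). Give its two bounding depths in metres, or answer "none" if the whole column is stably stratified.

Evaluate Δρ/ρ₀ = −αΔT + βΔS across each adjacent pair:
  59–119 m: −αΔT+βΔS = −(1.7 × 10⁻⁴)(-8.2)+(7.6 × 10⁻⁴)(+0.43) = 1.7 × 10⁻³ → stable
  119–125 m: −αΔT+βΔS = −(1.7 × 10⁻⁴)(-2.1)+(7.6 × 10⁻⁴)(-0.38) = 6.8 × 10⁻⁵ → stable
  125–195 m: −αΔT+βΔS = −(1.7 × 10⁻⁴)(-1.8)+(7.6 × 10⁻⁴)(+6.77) = 5.5 × 10⁻³ → stable
  195–206 m: −αΔT+βΔS = −(1.7 × 10⁻⁴)(+4.2)+(7.6 × 10⁻⁴)(+17.31) = 0.012 → stable
Every interval has Δρ > 0: the column is stably stratified throughout.

none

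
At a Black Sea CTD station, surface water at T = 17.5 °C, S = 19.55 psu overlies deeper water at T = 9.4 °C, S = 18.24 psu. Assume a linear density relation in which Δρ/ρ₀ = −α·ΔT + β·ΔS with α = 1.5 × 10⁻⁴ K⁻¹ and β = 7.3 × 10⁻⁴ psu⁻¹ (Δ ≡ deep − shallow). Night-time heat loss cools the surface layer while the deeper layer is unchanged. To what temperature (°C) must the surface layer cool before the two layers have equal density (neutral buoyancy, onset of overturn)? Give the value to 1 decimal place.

Neutral buoyancy requires Δρ = 0, i.e. −α(T_deep − T_surf′) + β(S_deep − S_surf) = 0.
T_surf′ = T_deep − (β/α)·ΔS = 9.4 − (7.3 × 10⁻⁴/1.5 × 10⁻⁴)·(-1.31) = 15.775 °C.
Cooling required: 17.5 − (15.775) = 1.725 °C.

15.8 °C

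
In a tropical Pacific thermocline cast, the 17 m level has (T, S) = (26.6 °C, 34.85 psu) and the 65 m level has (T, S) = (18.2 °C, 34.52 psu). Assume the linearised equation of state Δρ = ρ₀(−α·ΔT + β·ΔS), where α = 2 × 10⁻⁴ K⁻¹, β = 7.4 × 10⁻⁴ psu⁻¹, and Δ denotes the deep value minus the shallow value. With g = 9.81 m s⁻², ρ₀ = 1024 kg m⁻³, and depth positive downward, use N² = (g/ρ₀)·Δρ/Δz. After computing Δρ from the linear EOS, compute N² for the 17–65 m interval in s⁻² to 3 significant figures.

ΔT = -8.4 K, ΔS = -0.33 psu (deep − shallow).
Δρ/ρ₀ = −αΔT + βΔS = 1.68 × 10⁻³ − 2.442 × 10⁻⁴ = 1.4358 × 10⁻³, so Δρ ≈ 1.470 kg m⁻³.
N² = (g/ρ₀)·Δρ/Δz = g·(Δρ/ρ₀)/Δz = 9.81 × 1.4358 × 10⁻³ / 48 = 2.9344 × 10⁻⁴ s⁻² ≈ 2.93 × 10⁻⁴ s⁻².

2.93 × 10⁻⁴ s⁻²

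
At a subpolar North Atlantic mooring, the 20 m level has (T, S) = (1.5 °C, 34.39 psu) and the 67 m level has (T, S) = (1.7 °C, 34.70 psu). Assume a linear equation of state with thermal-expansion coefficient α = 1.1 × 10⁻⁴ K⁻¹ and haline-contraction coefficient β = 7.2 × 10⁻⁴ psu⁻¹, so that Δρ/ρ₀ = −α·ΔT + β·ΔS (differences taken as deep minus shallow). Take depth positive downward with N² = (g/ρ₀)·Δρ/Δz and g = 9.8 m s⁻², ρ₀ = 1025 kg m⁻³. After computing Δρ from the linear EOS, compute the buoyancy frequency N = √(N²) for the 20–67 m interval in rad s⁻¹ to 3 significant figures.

6.48 × 10⁻³ rad s⁻¹

ΔT = +0.2 K, ΔS = +0.31 psu (deep − shallow).
Δρ/ρ₀ = −αΔT + βΔS = -2.20 × 10⁻⁵ + 2.232 × 10⁻⁴ = 2.012 × 10⁻⁴, so Δρ ≈ 0.2062 kg m⁻³.
N² = (g/ρ₀)·Δρ/Δz = g·(Δρ/ρ₀)/Δz = 9.8 × 2.012 × 10⁻⁴ / 47 = 4.1952 × 10⁻⁵ s⁻².
N = √(4.1952 × 10⁻⁵) = 6.4770 × 10⁻³ rad s⁻¹ ≈ 6.48 × 10⁻³ rad s⁻¹.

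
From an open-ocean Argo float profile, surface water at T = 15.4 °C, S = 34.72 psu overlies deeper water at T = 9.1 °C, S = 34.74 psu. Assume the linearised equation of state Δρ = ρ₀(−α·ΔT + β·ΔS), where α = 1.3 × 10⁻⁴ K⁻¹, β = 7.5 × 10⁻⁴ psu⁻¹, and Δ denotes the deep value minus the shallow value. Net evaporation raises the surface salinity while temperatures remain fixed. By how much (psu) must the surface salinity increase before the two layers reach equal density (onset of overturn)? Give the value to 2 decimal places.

Neutral buoyancy requires −α(T_deep − T_surf) + β(S_deep − S_surf′) = 0.
S_surf′ = S_deep − (α/β)·ΔT = 34.74 − (1.3 × 10⁻⁴/7.5 × 10⁻⁴)·(-6.3) = 35.8320 psu.
Increase required: 35.8320 − 34.72 = 1.1120 psu.

1.11 psu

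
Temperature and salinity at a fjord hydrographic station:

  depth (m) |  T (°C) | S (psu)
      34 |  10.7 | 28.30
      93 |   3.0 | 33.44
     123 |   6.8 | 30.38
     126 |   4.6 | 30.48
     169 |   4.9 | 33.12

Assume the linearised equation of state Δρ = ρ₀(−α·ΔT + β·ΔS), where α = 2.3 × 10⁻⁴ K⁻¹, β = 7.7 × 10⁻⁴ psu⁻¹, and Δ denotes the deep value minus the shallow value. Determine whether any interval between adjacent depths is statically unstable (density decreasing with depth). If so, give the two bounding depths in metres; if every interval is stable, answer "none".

Evaluate Δρ/ρ₀ = −αΔT + βΔS across each adjacent pair:
  34–93 m: −αΔT+βΔS = −(2.3 × 10⁻⁴)(-7.7)+(7.7 × 10⁻⁴)(+5.14) = 5.7 × 10⁻³ → stable
  93–123 m: −αΔT+βΔS = −(2.3 × 10⁻⁴)(+3.8)+(7.7 × 10⁻⁴)(-3.06) = -3.2 × 10⁻³ → UNSTABLE
  123–126 m: −αΔT+βΔS = −(2.3 × 10⁻⁴)(-2.2)+(7.7 × 10⁻⁴)(+0.10) = 5.8 × 10⁻⁴ → stable
  126–169 m: −αΔT+βΔS = −(2.3 × 10⁻⁴)(+0.3)+(7.7 × 10⁻⁴)(+2.64) = 2.0 × 10⁻³ → stable
The 93–123 m interval has Δρ < 0: lighter water underlies denser water.

93–123 m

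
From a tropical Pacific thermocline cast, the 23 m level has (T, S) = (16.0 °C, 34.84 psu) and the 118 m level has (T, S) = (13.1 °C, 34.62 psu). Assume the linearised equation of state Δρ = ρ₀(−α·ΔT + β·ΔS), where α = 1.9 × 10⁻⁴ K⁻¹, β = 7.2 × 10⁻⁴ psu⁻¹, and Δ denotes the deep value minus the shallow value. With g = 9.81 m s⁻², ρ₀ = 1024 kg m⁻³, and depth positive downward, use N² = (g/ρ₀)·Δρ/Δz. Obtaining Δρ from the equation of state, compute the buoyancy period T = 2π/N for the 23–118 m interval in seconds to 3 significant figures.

ΔT = -2.9 K, ΔS = -0.22 psu (deep − shallow).
Δρ/ρ₀ = −αΔT + βΔS = 5.51 × 10⁻⁴ − 1.584 × 10⁻⁴ = 3.926 × 10⁻⁴, so Δρ ≈ 0.4020 kg m⁻³.
N² = (g/ρ₀)·Δρ/Δz = g·(Δρ/ρ₀)/Δz = 9.81 × 3.926 × 10⁻⁴ / 95 = 4.0541 × 10⁻⁵ s⁻².
N = √(4.0541 × 10⁻⁵) = 6.3672 × 10⁻³ rad s⁻¹ → T = 2π/N = 986.81 s ≈ 987 s.

987 s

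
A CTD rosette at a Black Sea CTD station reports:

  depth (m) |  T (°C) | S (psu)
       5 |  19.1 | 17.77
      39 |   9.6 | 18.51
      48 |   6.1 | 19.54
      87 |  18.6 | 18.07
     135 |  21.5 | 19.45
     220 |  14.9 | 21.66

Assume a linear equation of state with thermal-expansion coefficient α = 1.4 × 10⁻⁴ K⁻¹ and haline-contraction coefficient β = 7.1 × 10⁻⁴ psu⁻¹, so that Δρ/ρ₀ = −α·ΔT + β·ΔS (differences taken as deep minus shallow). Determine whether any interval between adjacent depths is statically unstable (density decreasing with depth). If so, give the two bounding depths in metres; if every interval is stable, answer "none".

Evaluate Δρ/ρ₀ = −αΔT + βΔS across each adjacent pair:
  5–39 m: −αΔT+βΔS = −(1.4 × 10⁻⁴)(-9.5)+(7.1 × 10⁻⁴)(+0.74) = 1.9 × 10⁻³ → stable
  39–48 m: −αΔT+βΔS = −(1.4 × 10⁻⁴)(-3.5)+(7.1 × 10⁻⁴)(+1.03) = 1.2 × 10⁻³ → stable
  48–87 m: −αΔT+βΔS = −(1.4 × 10⁻⁴)(+12.5)+(7.1 × 10⁻⁴)(-1.47) = -2.8 × 10⁻³ → UNSTABLE
  87–135 m: −αΔT+βΔS = −(1.4 × 10⁻⁴)(+2.9)+(7.1 × 10⁻⁴)(+1.38) = 5.7 × 10⁻⁴ → stable
  135–220 m: −αΔT+βΔS = −(1.4 × 10⁻⁴)(-6.6)+(7.1 × 10⁻⁴)(+2.21) = 2.5 × 10⁻³ → stable
The 48–87 m interval has Δρ < 0: lighter water underlies denser water.

48–87 m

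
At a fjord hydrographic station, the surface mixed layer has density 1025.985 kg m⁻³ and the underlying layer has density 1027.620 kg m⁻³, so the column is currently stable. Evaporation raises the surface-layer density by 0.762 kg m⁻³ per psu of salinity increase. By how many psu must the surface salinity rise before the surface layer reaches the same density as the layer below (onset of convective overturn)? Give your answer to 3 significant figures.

Density deficit of the surface layer: 1027.620 − 1025.985 = 1.635 kg m⁻³.
Required change = 1.635 / 0.762 = 2.15 psu.

2.15 psu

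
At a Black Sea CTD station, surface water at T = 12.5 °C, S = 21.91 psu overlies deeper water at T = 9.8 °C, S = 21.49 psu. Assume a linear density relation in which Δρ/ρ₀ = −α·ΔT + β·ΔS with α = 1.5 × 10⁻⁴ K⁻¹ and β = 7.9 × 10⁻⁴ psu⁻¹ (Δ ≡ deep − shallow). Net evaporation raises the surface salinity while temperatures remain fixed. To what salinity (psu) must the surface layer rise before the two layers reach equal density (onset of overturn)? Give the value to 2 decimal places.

Neutral buoyancy requires −α(T_deep − T_surf) + β(S_deep − S_surf′) = 0.
S_surf′ = S_deep − (α/β)·ΔT = 21.49 − (1.5 × 10⁻⁴/7.9 × 10⁻⁴)·(-2.7) = 22.0027 psu.
Increase required: 22.0027 − 21.91 = 0.0927 psu.

22.00 psu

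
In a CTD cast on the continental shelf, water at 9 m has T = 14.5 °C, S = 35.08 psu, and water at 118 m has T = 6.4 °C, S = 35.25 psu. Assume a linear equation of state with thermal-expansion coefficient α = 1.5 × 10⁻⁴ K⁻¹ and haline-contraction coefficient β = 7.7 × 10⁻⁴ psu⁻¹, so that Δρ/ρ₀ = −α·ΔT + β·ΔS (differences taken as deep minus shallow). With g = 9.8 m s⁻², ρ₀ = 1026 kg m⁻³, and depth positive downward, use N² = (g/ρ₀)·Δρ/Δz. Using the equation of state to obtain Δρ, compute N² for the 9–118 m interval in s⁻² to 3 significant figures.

1.21 × 10⁻⁴ s⁻²

ΔT = -8.1 K, ΔS = +0.17 psu (deep − shallow).
Δρ/ρ₀ = −αΔT + βΔS = 1.215 × 10⁻³ + 1.309 × 10⁻⁴ = 1.3459 × 10⁻³, so Δρ ≈ 1.381 kg m⁻³.
N² = (g/ρ₀)·Δρ/Δz = g·(Δρ/ρ₀)/Δz = 9.8 × 1.3459 × 10⁻³ / 109 = 1.2101 × 10⁻⁴ s⁻² ≈ 1.21 × 10⁻⁴ s⁻².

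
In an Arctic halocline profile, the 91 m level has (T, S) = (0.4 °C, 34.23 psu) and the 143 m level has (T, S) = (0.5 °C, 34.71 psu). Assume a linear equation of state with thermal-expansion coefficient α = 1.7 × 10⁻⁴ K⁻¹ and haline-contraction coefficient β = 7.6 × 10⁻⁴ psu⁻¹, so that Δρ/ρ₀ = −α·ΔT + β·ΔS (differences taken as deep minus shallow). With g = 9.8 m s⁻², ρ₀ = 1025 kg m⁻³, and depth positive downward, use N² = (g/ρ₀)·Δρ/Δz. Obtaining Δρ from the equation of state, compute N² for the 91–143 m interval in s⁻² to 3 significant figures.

ΔT = +0.1 K, ΔS = +0.48 psu (deep − shallow).
Δρ/ρ₀ = −αΔT + βΔS = -1.70 × 10⁻⁵ + 3.648 × 10⁻⁴ = 3.478 × 10⁻⁴, so Δρ ≈ 0.3565 kg m⁻³.
N² = (g/ρ₀)·Δρ/Δz = g·(Δρ/ρ₀)/Δz = 9.8 × 3.478 × 10⁻⁴ / 52 = 6.5547 × 10⁻⁵ s⁻² ≈ 6.55 × 10⁻⁵ s⁻².

6.55 × 10⁻⁵ s⁻²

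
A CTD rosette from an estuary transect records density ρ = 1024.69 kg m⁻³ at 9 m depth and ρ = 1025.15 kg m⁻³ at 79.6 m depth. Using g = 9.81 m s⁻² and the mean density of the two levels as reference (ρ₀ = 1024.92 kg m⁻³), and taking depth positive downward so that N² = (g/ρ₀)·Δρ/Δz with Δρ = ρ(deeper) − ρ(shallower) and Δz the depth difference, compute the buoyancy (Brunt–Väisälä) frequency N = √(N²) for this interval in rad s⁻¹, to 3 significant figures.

Δρ = 1025.15 − 1024.69 = 0.46 kg m⁻³ over Δz = 79.6 − 9 = 70.6 m.
N² = (9.81/1024.92) × (0.46/70.6) = 6.2364 × 10⁻⁵ s⁻².
N = √(6.2364 × 10⁻⁵) = 7.8971 × 10⁻³ rad s⁻¹ ≈ 7.90 × 10⁻³ rad s⁻¹.
N² > 0, so the interval is statically stable.

7.90 × 10⁻³ rad s⁻¹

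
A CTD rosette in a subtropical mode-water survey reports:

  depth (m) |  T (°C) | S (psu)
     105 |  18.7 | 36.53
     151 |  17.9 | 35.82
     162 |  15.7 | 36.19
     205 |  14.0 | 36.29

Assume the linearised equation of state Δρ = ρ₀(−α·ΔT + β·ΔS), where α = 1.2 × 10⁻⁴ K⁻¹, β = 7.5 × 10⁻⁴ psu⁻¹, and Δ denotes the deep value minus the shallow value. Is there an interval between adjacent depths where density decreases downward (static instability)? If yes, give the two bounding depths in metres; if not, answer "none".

Evaluate Δρ/ρ₀ = −αΔT + βΔS across each adjacent pair:
  105–151 m: −αΔT+βΔS = −(1.2 × 10⁻⁴)(-0.8)+(7.5 × 10⁻⁴)(-0.71) = -4.4 × 10⁻⁴ → UNSTABLE
  151–162 m: −αΔT+βΔS = −(1.2 × 10⁻⁴)(-2.2)+(7.5 × 10⁻⁴)(+0.37) = 5.4 × 10⁻⁴ → stable
  162–205 m: −αΔT+βΔS = −(1.2 × 10⁻⁴)(-1.7)+(7.5 × 10⁻⁴)(+0.10) = 2.8 × 10⁻⁴ → stable
The 105–151 m interval has Δρ < 0: lighter water underlies denser water.

105–151 m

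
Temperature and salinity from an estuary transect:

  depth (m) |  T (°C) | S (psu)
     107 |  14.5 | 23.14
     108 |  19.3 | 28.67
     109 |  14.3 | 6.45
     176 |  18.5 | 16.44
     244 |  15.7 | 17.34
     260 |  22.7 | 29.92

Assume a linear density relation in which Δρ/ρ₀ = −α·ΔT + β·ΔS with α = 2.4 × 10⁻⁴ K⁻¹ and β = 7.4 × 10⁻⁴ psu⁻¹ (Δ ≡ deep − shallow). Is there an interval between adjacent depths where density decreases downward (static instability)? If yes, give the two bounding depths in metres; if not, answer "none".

108–109 m

Evaluate Δρ/ρ₀ = −αΔT + βΔS across each adjacent pair:
  107–108 m: −αΔT+βΔS = −(2.4 × 10⁻⁴)(+4.8)+(7.4 × 10⁻⁴)(+5.53) = 2.9 × 10⁻³ → stable
  108–109 m: −αΔT+βΔS = −(2.4 × 10⁻⁴)(-5.0)+(7.4 × 10⁻⁴)(-22.22) = -0.015 → UNSTABLE
  109–176 m: −αΔT+βΔS = −(2.4 × 10⁻⁴)(+4.2)+(7.4 × 10⁻⁴)(+9.99) = 6.4 × 10⁻³ → stable
  176–244 m: −αΔT+βΔS = −(2.4 × 10⁻⁴)(-2.8)+(7.4 × 10⁻⁴)(+0.90) = 1.3 × 10⁻³ → stable
  244–260 m: −αΔT+βΔS = −(2.4 × 10⁻⁴)(+7.0)+(7.4 × 10⁻⁴)(+12.58) = 7.6 × 10⁻³ → stable
The 108–109 m interval has Δρ < 0: lighter water underlies denser water.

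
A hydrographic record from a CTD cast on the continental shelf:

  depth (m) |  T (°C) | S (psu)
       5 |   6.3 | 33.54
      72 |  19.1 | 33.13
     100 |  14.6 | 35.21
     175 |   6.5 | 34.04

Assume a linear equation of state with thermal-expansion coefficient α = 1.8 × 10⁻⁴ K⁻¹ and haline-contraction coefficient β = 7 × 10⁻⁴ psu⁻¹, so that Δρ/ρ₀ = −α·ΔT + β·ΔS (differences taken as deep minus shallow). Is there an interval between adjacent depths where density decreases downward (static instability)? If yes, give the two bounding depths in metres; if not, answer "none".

5–72 m

Evaluate Δρ/ρ₀ = −αΔT + βΔS across each adjacent pair:
  5–72 m: −αΔT+βΔS = −(1.8 × 10⁻⁴)(+12.8)+(7 × 10⁻⁴)(-0.41) = -2.6 × 10⁻³ → UNSTABLE
  72–100 m: −αΔT+βΔS = −(1.8 × 10⁻⁴)(-4.5)+(7 × 10⁻⁴)(+2.08) = 2.3 × 10⁻³ → stable
  100–175 m: −αΔT+βΔS = −(1.8 × 10⁻⁴)(-8.1)+(7 × 10⁻⁴)(-1.17) = 6.4 × 10⁻⁴ → stable
The 5–72 m interval has Δρ < 0: lighter water underlies denser water.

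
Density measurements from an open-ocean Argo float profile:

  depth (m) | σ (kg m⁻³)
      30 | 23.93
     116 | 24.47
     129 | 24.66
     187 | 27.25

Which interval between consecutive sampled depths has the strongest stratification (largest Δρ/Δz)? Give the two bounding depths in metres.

129–187 m

Compute the density gradient over each adjacent pair:
  30–116 m: Δρ/Δz = 0.54/86 = 6.3 × 10⁻³ kg m⁻⁴
  116–129 m: Δρ/Δz = 0.19/13 = 0.015 kg m⁻⁴
  129–187 m: Δρ/Δz = 2.59/58 = 0.045 kg m⁻⁴
The largest gradient is in the 129–187 m interval — the pycnocline.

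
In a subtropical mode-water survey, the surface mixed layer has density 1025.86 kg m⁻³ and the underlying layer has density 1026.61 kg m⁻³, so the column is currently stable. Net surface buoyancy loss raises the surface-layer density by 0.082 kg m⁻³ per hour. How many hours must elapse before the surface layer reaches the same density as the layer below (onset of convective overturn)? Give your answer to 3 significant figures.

9.15 hours

Density deficit of the surface layer: 1026.61 − 1025.86 = 0.75 kg m⁻³.
Required change = 0.75 / 0.082 = 9.15 hours.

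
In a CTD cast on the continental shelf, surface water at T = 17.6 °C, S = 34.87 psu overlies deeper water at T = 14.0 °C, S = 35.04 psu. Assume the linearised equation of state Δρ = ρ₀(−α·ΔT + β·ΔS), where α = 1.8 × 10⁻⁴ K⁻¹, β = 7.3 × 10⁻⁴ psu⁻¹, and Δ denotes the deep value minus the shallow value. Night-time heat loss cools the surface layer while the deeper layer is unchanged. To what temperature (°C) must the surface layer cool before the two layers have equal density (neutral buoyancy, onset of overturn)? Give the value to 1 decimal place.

13.3 °C

Neutral buoyancy requires Δρ = 0, i.e. −α(T_deep − T_surf′) + β(S_deep − S_surf) = 0.
T_surf′ = T_deep − (β/α)·ΔS = 14.0 − (7.3 × 10⁻⁴/1.8 × 10⁻⁴)·(+0.17) = 13.311 °C.
Cooling required: 17.6 − (13.311) = 4.289 °C.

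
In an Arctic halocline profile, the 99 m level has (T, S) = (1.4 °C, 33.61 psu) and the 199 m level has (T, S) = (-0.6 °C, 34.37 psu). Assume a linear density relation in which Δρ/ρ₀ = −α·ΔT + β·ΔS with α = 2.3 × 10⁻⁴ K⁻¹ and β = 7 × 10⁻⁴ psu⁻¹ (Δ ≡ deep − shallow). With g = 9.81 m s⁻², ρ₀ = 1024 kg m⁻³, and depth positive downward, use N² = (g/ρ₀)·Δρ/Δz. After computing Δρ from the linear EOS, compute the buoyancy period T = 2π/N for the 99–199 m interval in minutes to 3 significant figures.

10.6 min

ΔT = -2.0 K, ΔS = +0.76 psu (deep − shallow).
Δρ/ρ₀ = −αΔT + βΔS = 4.60 × 10⁻⁴ + 5.32 × 10⁻⁴ = 9.92 × 10⁻⁴, so Δρ ≈ 1.016 kg m⁻³.
N² = (g/ρ₀)·Δρ/Δz = g·(Δρ/ρ₀)/Δz = 9.81 × 9.92 × 10⁻⁴ / 100 = 9.7315 × 10⁻⁵ s⁻².
N = √(9.7315 × 10⁻⁵) = 9.8648 × 10⁻³ rad s⁻¹ → T = 2π/N = 636.93 s = 10.615 min ≈ 10.6 min.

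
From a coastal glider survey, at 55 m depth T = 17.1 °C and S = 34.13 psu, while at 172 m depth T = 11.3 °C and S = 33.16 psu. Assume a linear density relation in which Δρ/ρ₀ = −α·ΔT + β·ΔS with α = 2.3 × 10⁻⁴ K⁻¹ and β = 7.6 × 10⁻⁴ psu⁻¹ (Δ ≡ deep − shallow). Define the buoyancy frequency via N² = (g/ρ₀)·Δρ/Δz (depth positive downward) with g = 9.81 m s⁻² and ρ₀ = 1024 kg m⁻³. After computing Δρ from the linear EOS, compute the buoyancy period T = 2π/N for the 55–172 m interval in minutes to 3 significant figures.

14.8 min

ΔT = -5.8 K, ΔS = -0.97 psu (deep − shallow).
Δρ/ρ₀ = −αΔT + βΔS = 1.334 × 10⁻³ − 7.372 × 10⁻⁴ = 5.968 × 10⁻⁴, so Δρ ≈ 0.6111 kg m⁻³.
N² = (g/ρ₀)·Δρ/Δz = g·(Δρ/ρ₀)/Δz = 9.81 × 5.968 × 10⁻⁴ / 117 = 5.0039 × 10⁻⁵ s⁻².
N = √(5.0039 × 10⁻⁵) = 7.0738 × 10⁻³ rad s⁻¹ → T = 2π/N = 888.23 s = 14.804 min ≈ 14.8 min.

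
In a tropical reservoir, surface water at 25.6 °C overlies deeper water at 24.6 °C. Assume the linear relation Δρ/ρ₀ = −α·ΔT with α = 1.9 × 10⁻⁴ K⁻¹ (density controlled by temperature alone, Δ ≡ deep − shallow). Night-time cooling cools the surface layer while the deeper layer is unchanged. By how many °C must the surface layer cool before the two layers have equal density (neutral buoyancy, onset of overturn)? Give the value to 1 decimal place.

1.0 °C

With temperature the only control, equal density requires T_surf′ = T_deep.
T_surf′ = 24.6 °C.
Cooling required: 25.6 − 24.6 = 1.0 °C.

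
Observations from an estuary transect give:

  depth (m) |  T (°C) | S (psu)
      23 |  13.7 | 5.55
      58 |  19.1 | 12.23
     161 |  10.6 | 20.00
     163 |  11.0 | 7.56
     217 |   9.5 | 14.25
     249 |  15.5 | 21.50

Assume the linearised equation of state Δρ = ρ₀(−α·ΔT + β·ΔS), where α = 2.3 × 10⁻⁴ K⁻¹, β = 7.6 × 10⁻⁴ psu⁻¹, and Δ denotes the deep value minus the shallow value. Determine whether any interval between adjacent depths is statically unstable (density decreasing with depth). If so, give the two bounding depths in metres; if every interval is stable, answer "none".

161–163 m

Evaluate Δρ/ρ₀ = −αΔT + βΔS across each adjacent pair:
  23–58 m: −αΔT+βΔS = −(2.3 × 10⁻⁴)(+5.4)+(7.6 × 10⁻⁴)(+6.68) = 3.8 × 10⁻³ → stable
  58–161 m: −αΔT+βΔS = −(2.3 × 10⁻⁴)(-8.5)+(7.6 × 10⁻⁴)(+7.77) = 7.9 × 10⁻³ → stable
  161–163 m: −αΔT+βΔS = −(2.3 × 10⁻⁴)(+0.4)+(7.6 × 10⁻⁴)(-12.44) = -9.5 × 10⁻³ → UNSTABLE
  163–217 m: −αΔT+βΔS = −(2.3 × 10⁻⁴)(-1.5)+(7.6 × 10⁻⁴)(+6.69) = 5.4 × 10⁻³ → stable
  217–249 m: −αΔT+βΔS = −(2.3 × 10⁻⁴)(+6.0)+(7.6 × 10⁻⁴)(+7.25) = 4.1 × 10⁻³ → stable
The 161–163 m interval has Δρ < 0: lighter water underlies denser water.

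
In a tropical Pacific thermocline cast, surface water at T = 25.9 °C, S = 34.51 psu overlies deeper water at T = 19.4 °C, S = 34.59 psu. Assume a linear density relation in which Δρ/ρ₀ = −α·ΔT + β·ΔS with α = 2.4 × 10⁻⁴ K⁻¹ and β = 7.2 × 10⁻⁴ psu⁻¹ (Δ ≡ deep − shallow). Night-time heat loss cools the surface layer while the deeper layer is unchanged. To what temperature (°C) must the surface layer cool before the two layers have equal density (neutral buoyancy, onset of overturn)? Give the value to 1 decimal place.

19.2 °C

Neutral buoyancy requires Δρ = 0, i.e. −α(T_deep − T_surf′) + β(S_deep − S_surf) = 0.
T_surf′ = T_deep − (β/α)·ΔS = 19.4 − (7.2 × 10⁻⁴/2.4 × 10⁻⁴)·(+0.08) = 19.160 °C.
Cooling required: 25.9 − (19.160) = 6.740 °C.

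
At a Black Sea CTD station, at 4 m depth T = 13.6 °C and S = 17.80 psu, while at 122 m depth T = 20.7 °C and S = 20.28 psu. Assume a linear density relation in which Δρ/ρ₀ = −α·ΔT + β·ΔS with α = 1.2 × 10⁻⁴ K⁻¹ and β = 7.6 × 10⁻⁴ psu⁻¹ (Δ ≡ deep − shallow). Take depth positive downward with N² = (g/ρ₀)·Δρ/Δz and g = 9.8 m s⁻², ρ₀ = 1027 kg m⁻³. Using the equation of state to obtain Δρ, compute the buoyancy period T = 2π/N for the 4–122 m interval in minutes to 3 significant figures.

ΔT = +7.1 K, ΔS = +2.48 psu (deep − shallow).
Δρ/ρ₀ = −αΔT + βΔS = -8.52 × 10⁻⁴ + 1.8848 × 10⁻³ = 1.0328 × 10⁻³, so Δρ ≈ 1.061 kg m⁻³.
N² = (g/ρ₀)·Δρ/Δz = g·(Δρ/ρ₀)/Δz = 9.8 × 1.0328 × 10⁻³ / 118 = 8.5775 × 10⁻⁵ s⁻².
N = √(8.5775 × 10⁻⁵) = 9.2615 × 10⁻³ rad s⁻¹ → T = 2π/N = 678.42 s = 11.307 min ≈ 11.3 min.

11.3 min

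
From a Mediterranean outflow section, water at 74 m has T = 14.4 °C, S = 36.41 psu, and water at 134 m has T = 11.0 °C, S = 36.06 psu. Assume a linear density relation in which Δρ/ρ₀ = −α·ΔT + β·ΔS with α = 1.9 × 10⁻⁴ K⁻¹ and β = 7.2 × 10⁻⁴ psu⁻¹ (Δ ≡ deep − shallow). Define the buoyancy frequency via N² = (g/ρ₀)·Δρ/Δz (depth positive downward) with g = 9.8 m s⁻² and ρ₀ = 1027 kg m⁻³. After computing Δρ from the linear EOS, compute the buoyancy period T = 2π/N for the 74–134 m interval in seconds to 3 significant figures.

ΔT = -3.4 K, ΔS = -0.35 psu (deep − shallow).
Δρ/ρ₀ = −αΔT + βΔS = 6.46 × 10⁻⁴ − 2.52 × 10⁻⁴ = 3.94 × 10⁻⁴, so Δρ ≈ 0.4046 kg m⁻³.
N² = (g/ρ₀)·Δρ/Δz = g·(Δρ/ρ₀)/Δz = 9.8 × 3.94 × 10⁻⁴ / 60 = 6.4353 × 10⁻⁵ s⁻².
N = √(6.4353 × 10⁻⁵) = 8.0220 × 10⁻³ rad s⁻¹ → T = 2π/N = 783.24 s ≈ 783 s.

783 s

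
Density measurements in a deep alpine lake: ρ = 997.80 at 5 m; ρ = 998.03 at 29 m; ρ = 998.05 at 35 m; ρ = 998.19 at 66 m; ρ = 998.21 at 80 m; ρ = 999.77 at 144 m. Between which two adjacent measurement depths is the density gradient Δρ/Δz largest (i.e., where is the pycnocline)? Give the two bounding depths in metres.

Compute the density gradient over each adjacent pair:
  5–29 m: Δρ/Δz = 0.23/24 = 9.6 × 10⁻³ kg m⁻⁴
  29–35 m: Δρ/Δz = 0.02/6 = 3.3 × 10⁻³ kg m⁻⁴
  35–66 m: Δρ/Δz = 0.14/31 = 4.5 × 10⁻³ kg m⁻⁴
  66–80 m: Δρ/Δz = 0.02/14 = 1.4 × 10⁻³ kg m⁻⁴
  80–144 m: Δρ/Δz = 1.56/64 = 0.024 kg m⁻⁴
The largest gradient is in the 80–144 m interval — the pycnocline.

80–144 m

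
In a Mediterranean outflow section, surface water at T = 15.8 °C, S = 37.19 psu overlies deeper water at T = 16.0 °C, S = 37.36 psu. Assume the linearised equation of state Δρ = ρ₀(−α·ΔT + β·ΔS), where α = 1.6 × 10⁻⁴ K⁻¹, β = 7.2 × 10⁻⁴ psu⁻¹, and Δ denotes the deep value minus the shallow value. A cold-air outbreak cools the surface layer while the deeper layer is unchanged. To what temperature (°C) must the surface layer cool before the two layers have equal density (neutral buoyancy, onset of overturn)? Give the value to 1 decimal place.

15.2 °C

Neutral buoyancy requires Δρ = 0, i.e. −α(T_deep − T_surf′) + β(S_deep − S_surf) = 0.
T_surf′ = T_deep − (β/α)·ΔS = 16.0 − (7.2 × 10⁻⁴/1.6 × 10⁻⁴)·(+0.17) = 15.235 °C.
Cooling required: 15.8 − (15.235) = 0.565 °C.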